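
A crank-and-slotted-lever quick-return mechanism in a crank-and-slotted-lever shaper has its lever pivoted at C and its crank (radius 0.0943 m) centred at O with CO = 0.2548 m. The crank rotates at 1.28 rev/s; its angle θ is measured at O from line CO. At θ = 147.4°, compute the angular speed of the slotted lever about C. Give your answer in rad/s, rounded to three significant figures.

ω = 8.042 rad/s (from 1.28 rev/s).
Crank pin A relative to C: A = (d + r cosθ, r sinθ); lever angle φ = atan2(r sinθ, d + r cosθ).
Differentiating tanφ: φ̇ = rω(d cosθ + r)/(d² + r² + 2dr cosθ).
d² + r² + 2dr cosθ = |CA|² = 0.0333312 m²;  d cosθ + r = -0.12036 m.
|ω_lever| = |0.0943·8.042·-0.12036| / 0.0333312 = 2.7386 rad/s.

2.74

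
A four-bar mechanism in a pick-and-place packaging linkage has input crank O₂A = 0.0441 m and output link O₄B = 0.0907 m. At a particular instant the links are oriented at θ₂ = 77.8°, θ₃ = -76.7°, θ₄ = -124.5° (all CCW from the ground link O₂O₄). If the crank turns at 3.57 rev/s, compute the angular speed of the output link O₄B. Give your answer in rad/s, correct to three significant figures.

ω₂ = 22.43 rad/s (from 3.57 rev/s).
Differentiating the loop-closure r₂e^{iθ₂}+r₃e^{iθ₃}=r₁+r₄e^{iθ₄} gives r₂ω₂e^{iθ₂}+r₃ω₃e^{iθ₃}=r₄ω₄e^{iθ₄}.
Eliminating the other unknown: ω₄ = r₂ω₂ sin(θ₂−θ₃) / [r₄ sin(θ₄−θ₃)].
Numerator sine = +0.43051; denominator sine = -0.74080.
Result = 0.0441·22.43·(+0.43051) / (0.0907·(-0.74080)) = -6.3381 rad/s; magnitude 6.3381 rad/s.

6.34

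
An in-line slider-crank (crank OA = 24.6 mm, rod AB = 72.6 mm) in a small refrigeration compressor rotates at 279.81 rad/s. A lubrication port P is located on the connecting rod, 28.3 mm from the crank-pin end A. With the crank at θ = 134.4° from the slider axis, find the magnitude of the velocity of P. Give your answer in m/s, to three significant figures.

ω = 279.8 rad/s.  Crank-pin speed |V_A| = rω = 6.8833 m/s, perpendicular to OA.
Rod angle: sinφ = −(r/L) sinθ ⇒ φ = -14.010°; ω_rod = −rω cosθ/√(L²−r²sin²θ) = +68.37 rad/s.
V_P = V_A + ω_rod × AP, with AP = 0.0283 m along the rod.
Components: V_Px = −rω sinθ − a·ω_rod·sinφ = -4.4495 m/s;  V_Py = rω cosθ + a·ω_rod·cosφ = -2.9387 m/s.
|V_P| = √(V_Px² + V_Py²) = 5.3324 m/s.

5.33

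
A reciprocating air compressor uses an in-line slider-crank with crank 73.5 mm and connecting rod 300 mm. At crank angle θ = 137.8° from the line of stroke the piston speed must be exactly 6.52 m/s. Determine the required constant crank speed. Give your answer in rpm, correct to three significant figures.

For an in-line slider-crank, |v_piston| = rω|sinθ|·[1 + r cosθ/√(L² − r² sin²θ)].
With r = 0.0735 m, L = 0.3 m, θ = 137.8°: the bracketed kinematic factor |dx/dθ| = 0.040287 m.
ω = v/|dx/dθ| = 6.52/0.040287 = 161.84 rad/s.
N = 60ω/(2π) = 1545.5 rpm.

1550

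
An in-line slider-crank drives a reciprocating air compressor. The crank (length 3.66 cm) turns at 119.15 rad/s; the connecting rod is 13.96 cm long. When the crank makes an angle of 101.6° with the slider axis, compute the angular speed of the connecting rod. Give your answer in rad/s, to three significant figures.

6.50

ω = 119.2 rad/s
The rod makes angle φ with the slider axis where L sinφ = r sinθ; differentiating, L cosφ·φ̇ = r ω cosθ.
L cosφ = √(L² − r² sin²θ) = 0.13492 m.
|ω_rod| = r ω |cosθ| / √(L² − r² sin²θ) = 0.0366·119.2·0.20108/0.13492 = 6.4994 rad/s.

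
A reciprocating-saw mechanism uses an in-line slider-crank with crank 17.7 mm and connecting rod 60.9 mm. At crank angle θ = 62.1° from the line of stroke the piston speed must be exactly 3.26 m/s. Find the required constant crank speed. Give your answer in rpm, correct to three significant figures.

1740

For an in-line slider-crank, |v_piston| = rω|sinθ|·[1 + r cosθ/√(L² − r² sin²θ)].
With r = 0.0177 m, L = 0.0609 m, θ = 62.1°: the bracketed kinematic factor |dx/dθ| = 0.017844 m.
ω = v/|dx/dθ| = 3.26/0.017844 = 182.7 rad/s.
N = 60ω/(2π) = 1744.6 rpm.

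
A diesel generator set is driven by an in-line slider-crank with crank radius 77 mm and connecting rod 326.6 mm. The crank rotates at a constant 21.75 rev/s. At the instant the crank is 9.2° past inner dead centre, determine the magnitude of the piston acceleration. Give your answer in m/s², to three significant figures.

1740

ω = 2π·21.8 = 136.7 rad/s
x(θ) = r cosθ + √(L² − r² sin²θ); with ω constant, a = ω²·d²x/dθ².
d²x/dθ² = −r cosθ − r²(cos2θ)/√u − r⁴ sin²2θ/(4u^{3/2}),  u = L² − r² sin²θ = 0.106516 m².
Substituting r = 0.077 m, L = 0.3266 m, θ = 9.2°: d²x/dθ² = -0.093273 m.
a = ω²·d²x/dθ² = (136.7)²·(-0.093273) = -1741.9 m/s²;  |a| = 1741.9 m/s².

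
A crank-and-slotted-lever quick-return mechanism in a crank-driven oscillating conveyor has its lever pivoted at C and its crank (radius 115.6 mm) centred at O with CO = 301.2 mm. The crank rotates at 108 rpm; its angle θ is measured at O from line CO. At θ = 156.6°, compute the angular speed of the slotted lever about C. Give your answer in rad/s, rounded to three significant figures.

ω = 11.31 rad/s (from 108 rpm).
Crank pin A relative to C: A = (d + r cosθ, r sinθ); lever angle φ = atan2(r sinθ, d + r cosθ).
Differentiating tanφ: φ̇ = rω(d cosθ + r)/(d² + r² + 2dr cosθ).
d² + r² + 2dr cosθ = |CA|² = 0.0401747 m²;  d cosθ + r = -0.16083 m.
|ω_lever| = |0.1156·11.31·-0.16083| / 0.0401747 = 5.2338 rad/s.

5.23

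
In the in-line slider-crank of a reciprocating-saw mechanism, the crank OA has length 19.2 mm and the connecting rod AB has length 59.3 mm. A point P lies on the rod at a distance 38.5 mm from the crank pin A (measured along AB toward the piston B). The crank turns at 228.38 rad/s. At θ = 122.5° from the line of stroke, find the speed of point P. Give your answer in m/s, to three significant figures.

3.37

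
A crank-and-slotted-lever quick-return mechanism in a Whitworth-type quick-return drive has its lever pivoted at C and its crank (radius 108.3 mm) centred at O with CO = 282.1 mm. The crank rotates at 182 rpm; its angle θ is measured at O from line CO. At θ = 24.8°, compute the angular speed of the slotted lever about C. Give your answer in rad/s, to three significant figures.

ω = 19.06 rad/s (from 182 rpm).
Crank pin A relative to C: A = (d + r cosθ, r sinθ); lever angle φ = atan2(r sinθ, d + r cosθ).
Differentiating tanφ: φ̇ = rω(d cosθ + r)/(d² + r² + 2dr cosθ).
d² + r² + 2dr cosθ = |CA|² = 0.146777 m²;  d cosθ + r = +0.36438 m.
|ω_lever| = |0.1083·19.06·+0.36438| / 0.146777 = 5.1242 rad/s.

5.12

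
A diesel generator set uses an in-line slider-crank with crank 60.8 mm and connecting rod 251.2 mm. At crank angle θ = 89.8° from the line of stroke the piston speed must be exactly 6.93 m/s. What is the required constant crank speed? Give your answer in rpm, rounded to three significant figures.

For an in-line slider-crank, |v_piston| = rω|sinθ|·[1 + r cosθ/√(L² − r² sin²θ)].
With r = 0.0608 m, L = 0.2512 m, θ = 89.8°: the bracketed kinematic factor |dx/dθ| = 0.060853 m.
ω = v/|dx/dθ| = 6.93/0.060853 = 113.88 rad/s.
N = 60ω/(2π) = 1087.5 rpm.

1090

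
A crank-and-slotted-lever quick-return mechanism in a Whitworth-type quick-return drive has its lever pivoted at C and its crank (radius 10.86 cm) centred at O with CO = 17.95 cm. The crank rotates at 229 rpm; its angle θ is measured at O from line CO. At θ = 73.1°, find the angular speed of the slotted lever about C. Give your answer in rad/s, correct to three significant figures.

7.57

ω = 23.98 rad/s (from 229 rpm).
Crank pin A relative to C: A = (d + r cosθ, r sinθ); lever angle φ = atan2(r sinθ, d + r cosθ).
Differentiating tanφ: φ̇ = rω(d cosθ + r)/(d² + r² + 2dr cosθ).
d² + r² + 2dr cosθ = |CA|² = 0.0553479 m²;  d cosθ + r = +0.16078 m.
|ω_lever| = |0.1086·23.98·+0.16078| / 0.0553479 = 7.5653 rad/s.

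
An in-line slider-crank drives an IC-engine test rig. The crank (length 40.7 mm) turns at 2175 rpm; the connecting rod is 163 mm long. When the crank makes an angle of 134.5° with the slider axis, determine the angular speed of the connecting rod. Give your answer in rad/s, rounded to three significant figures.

40.5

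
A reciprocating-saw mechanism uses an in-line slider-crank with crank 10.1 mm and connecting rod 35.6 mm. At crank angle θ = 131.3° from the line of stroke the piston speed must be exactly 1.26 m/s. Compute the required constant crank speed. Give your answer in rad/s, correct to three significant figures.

205

For an in-line slider-crank, |v_piston| = rω|sinθ|·[1 + r cosθ/√(L² − r² sin²θ)].
With r = 0.0101 m, L = 0.0356 m, θ = 131.3°: the bracketed kinematic factor |dx/dθ| = 0.0061336 m.
ω = v/|dx/dθ| = 1.26/0.0061336 = 205.43 rad/s.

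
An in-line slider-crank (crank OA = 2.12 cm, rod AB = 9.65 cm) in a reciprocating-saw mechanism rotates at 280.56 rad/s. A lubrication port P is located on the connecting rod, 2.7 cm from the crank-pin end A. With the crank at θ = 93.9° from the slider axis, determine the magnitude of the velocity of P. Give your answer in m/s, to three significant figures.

ω = 280.6 rad/s.  Crank-pin speed |V_A| = rω = 5.9479 m/s, perpendicular to OA.
Rod angle: sinφ = −(r/L) sinθ ⇒ φ = -12.661°; ω_rod = −rω cosθ/√(L²−r²sin²θ) = +4.2967 rad/s.
V_P = V_A + ω_rod × AP, with AP = 0.027 m along the rod.
Components: V_Px = −rω sinθ − a·ω_rod·sinφ = -5.9087 m/s;  V_Py = rω cosθ + a·ω_rod·cosφ = -0.29136 m/s.
|V_P| = √(V_Px² + V_Py²) = 5.9159 m/s.

5.92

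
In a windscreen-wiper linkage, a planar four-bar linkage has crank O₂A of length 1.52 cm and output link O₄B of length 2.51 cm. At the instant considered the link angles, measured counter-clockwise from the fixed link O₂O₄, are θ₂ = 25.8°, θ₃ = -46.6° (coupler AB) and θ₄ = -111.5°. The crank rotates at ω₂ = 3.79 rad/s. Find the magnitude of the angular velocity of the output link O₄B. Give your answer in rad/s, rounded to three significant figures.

2.42

ω₂ = 3.79 rad/s
Differentiating the loop-closure r₂e^{iθ₂}+r₃e^{iθ₃}=r₁+r₄e^{iθ₄} gives r₂ω₂e^{iθ₂}+r₃ω₃e^{iθ₃}=r₄ω₄e^{iθ₄}.
Eliminating the other unknown: ω₄ = r₂ω₂ sin(θ₂−θ₃) / [r₄ sin(θ₄−θ₃)].
Numerator sine = +0.95319; denominator sine = -0.90557.
Result = 0.0152·3.79·(+0.95319) / (0.0251·(-0.90557)) = -2.4158 rad/s; magnitude 2.4158 rad/s.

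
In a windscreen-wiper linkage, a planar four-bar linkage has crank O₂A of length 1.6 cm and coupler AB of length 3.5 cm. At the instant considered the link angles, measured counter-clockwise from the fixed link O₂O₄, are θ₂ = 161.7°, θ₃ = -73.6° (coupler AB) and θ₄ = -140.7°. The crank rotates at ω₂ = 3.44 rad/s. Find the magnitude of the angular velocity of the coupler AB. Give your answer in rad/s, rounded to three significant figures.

1.44

ω₂ = 3.44 rad/s
Differentiating the loop-closure r₂e^{iθ₂}+r₃e^{iθ₃}=r₁+r₄e^{iθ₄} gives r₂ω₂e^{iθ₂}+r₃ω₃e^{iθ₃}=r₄ω₄e^{iθ₄}.
Eliminating the other unknown: ω₃ = r₂ω₂ sin(θ₄−θ₂) / [r₃ sin(θ₃−θ₄)].
Numerator sine = +0.84433; denominator sine = +0.92119.
Result = 0.016·3.44·(+0.84433) / (0.035·(+0.92119)) = +1.4414 rad/s; magnitude 1.4414 rad/s.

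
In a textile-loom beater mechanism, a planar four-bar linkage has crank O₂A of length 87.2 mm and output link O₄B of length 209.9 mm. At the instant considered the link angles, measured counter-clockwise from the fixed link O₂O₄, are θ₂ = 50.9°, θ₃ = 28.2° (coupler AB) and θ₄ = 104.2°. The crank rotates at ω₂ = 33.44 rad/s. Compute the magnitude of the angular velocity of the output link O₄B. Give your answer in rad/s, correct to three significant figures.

5.53

ω₂ = 33.44 rad/s
Differentiating the loop-closure r₂e^{iθ₂}+r₃e^{iθ₃}=r₁+r₄e^{iθ₄} gives r₂ω₂e^{iθ₂}+r₃ω₃e^{iθ₃}=r₄ω₄e^{iθ₄}.
Eliminating the other unknown: ω₄ = r₂ω₂ sin(θ₂−θ₃) / [r₄ sin(θ₄−θ₃)].
Numerator sine = +0.38591; denominator sine = +0.97030.
Result = 0.0872·33.44·(+0.38591) / (0.2099·(+0.97030)) = +5.5252 rad/s; magnitude 5.5252 rad/s.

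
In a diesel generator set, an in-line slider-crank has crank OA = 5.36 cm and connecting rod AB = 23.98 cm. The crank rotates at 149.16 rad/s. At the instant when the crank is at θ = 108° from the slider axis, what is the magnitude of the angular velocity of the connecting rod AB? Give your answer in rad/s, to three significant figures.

10.5

ω = 149.2 rad/s
The rod makes angle φ with the slider axis where L sinφ = r sinθ; differentiating, L cosφ·φ̇ = r ω cosθ.
L cosφ = √(L² − r² sin²θ) = 0.23432 m.
|ω_rod| = r ω |cosθ| / √(L² − r² sin²θ) = 0.0536·149.2·0.30902/0.23432 = 10.544 rad/s.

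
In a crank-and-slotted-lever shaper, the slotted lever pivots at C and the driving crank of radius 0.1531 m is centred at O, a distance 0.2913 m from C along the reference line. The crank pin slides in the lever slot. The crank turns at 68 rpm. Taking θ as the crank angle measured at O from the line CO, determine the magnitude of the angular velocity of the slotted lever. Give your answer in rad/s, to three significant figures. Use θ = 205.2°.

4.37

ω = 7.121 rad/s (from 68 rpm).
Crank pin A relative to C: A = (d + r cosθ, r sinθ); lever angle φ = atan2(r sinθ, d + r cosθ).
Differentiating tanφ: φ̇ = rω(d cosθ + r)/(d² + r² + 2dr cosθ).
d² + r² + 2dr cosθ = |CA|² = 0.0275883 m²;  d cosθ + r = -0.11048 m.
|ω_lever| = |0.1531·7.121·-0.11048| / 0.0275883 = 4.3657 rad/s.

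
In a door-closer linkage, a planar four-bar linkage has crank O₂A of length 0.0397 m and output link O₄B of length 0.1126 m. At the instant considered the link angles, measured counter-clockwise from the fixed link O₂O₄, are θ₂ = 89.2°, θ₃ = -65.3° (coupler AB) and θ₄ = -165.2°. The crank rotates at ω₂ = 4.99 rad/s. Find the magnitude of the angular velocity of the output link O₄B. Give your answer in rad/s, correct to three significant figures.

0.769

ω₂ = 4.99 rad/s
Differentiating the loop-closure r₂e^{iθ₂}+r₃e^{iθ₃}=r₁+r₄e^{iθ₄} gives r₂ω₂e^{iθ₂}+r₃ω₃e^{iθ₃}=r₄ω₄e^{iθ₄}.
Eliminating the other unknown: ω₄ = r₂ω₂ sin(θ₂−θ₃) / [r₄ sin(θ₄−θ₃)].
Numerator sine = +0.43051; denominator sine = -0.98511.
Result = 0.0397·4.99·(+0.43051) / (0.1126·(-0.98511)) = -0.76887 rad/s; magnitude 0.76887 rad/s.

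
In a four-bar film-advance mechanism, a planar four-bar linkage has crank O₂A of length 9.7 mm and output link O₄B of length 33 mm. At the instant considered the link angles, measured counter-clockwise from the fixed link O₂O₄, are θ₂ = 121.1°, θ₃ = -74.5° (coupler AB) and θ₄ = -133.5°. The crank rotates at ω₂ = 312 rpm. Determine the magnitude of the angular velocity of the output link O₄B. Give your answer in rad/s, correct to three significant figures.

3.01

ω₂ = 32.67 rad/s (from 312 rpm).
Differentiating the loop-closure r₂e^{iθ₂}+r₃e^{iθ₃}=r₁+r₄e^{iθ₄} gives r₂ω₂e^{iθ₂}+r₃ω₃e^{iθ₃}=r₄ω₄e^{iθ₄}.
Eliminating the other unknown: ω₄ = r₂ω₂ sin(θ₂−θ₃) / [r₄ sin(θ₄−θ₃)].
Numerator sine = -0.26892; denominator sine = -0.85717.
Result = 0.0097·32.67·(-0.26892) / (0.033·(-0.85717)) = +3.013 rad/s; magnitude 3.013 rad/s.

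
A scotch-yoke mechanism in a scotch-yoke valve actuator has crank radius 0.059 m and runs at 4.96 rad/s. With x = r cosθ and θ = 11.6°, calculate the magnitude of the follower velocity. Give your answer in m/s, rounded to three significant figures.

0.0588

ω = 4.96 rad/s
x = r cosθ ⇒ ẋ = −rω sinθ.
|v| = rω|sinθ| = 0.059·4.96·|sin 11.6°| = 0.058843 m/s.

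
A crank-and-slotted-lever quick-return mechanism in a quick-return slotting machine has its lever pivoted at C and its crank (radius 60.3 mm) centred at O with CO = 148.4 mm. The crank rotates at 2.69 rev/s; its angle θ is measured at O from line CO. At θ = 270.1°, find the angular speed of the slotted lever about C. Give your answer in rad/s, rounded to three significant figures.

2.40

ω = 16.9 rad/s (from 2.69 rev/s).
Crank pin A relative to C: A = (d + r cosθ, r sinθ); lever angle φ = atan2(r sinθ, d + r cosθ).
Differentiating tanφ: φ̇ = rω(d cosθ + r)/(d² + r² + 2dr cosθ).
d² + r² + 2dr cosθ = |CA|² = 0.0256899 m²;  d cosθ + r = +0.060559 m.
|ω_lever| = |0.0603·16.9·+0.060559| / 0.0256899 = 2.4025 rad/s.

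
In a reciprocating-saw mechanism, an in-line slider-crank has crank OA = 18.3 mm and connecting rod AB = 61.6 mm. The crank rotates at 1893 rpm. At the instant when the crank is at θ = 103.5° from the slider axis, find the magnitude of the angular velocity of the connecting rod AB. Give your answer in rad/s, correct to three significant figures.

14.4

ω = 198.2 rad/s (converted from 1893 rpm).
The rod makes angle φ with the slider axis where L sinφ = r sinθ; differentiating, L cosφ·φ̇ = r ω cosθ.
L cosφ = √(L² − r² sin²θ) = 0.058974 m.
|ω_rod| = r ω |cosθ| / √(L² − r² sin²θ) = 0.0183·198.2·0.23345/0.058974 = 14.36 rad/s.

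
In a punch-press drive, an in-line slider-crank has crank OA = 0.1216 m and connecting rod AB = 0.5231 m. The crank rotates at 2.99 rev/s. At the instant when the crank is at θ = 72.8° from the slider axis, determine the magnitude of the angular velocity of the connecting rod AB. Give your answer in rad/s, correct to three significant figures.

ω = 18.79 rad/s (converted from 2.99 rev/s).
The rod makes angle φ with the slider axis where L sinφ = r sinθ; differentiating, L cosφ·φ̇ = r ω cosθ.
L cosφ = √(L² − r² sin²θ) = 0.51004 m.
|ω_rod| = r ω |cosθ| / √(L² − r² sin²θ) = 0.1216·18.79·0.29571/0.51004 = 1.3245 rad/s.

1.32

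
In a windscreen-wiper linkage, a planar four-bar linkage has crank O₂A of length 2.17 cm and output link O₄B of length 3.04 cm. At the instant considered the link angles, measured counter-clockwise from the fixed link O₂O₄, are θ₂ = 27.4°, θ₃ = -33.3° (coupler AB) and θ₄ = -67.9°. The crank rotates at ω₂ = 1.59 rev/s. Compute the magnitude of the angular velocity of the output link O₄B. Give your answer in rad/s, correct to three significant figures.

ω₂ = 9.99 rad/s (from 1.59 rev/s).
Differentiating the loop-closure r₂e^{iθ₂}+r₃e^{iθ₃}=r₁+r₄e^{iθ₄} gives r₂ω₂e^{iθ₂}+r₃ω₃e^{iθ₃}=r₄ω₄e^{iθ₄}.
Eliminating the other unknown: ω₄ = r₂ω₂ sin(θ₂−θ₃) / [r₄ sin(θ₄−θ₃)].
Numerator sine = +0.87207; denominator sine = -0.56784.
Result = 0.0217·9.99·(+0.87207) / (0.0304·(-0.56784)) = -10.952 rad/s; magnitude 10.952 rad/s.

11.0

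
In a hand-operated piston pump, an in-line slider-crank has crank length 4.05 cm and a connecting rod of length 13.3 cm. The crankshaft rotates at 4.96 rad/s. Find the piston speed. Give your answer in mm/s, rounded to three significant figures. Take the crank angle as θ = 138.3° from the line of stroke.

ω = 4.96 rad/s
For an in-line slider-crank, x = r cosθ + √(L² − r² sin²θ), so v = −rω sinθ·[1 + r cosθ/√(L² − r² sin²θ)].
With r = 0.0405 m, L = 0.133 m, θ = 138.3°: √(L² − r² sin²θ) = 0.13024 m.
v = −0.0405·4.96·0.66523·[1 + 0.0405·-0.74664/0.13024] = -0.10261 m/s.
|v| = 0.10261 m/s = 102.61 mm/s.

103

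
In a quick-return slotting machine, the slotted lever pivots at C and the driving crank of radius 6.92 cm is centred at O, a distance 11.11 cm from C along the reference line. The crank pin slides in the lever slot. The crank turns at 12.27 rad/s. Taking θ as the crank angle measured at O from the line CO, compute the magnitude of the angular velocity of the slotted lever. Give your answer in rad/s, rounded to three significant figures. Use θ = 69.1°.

4.09

ω = 12.27 rad/s
Crank pin A relative to C: A = (d + r cosθ, r sinθ); lever angle φ = atan2(r sinθ, d + r cosθ).
Differentiating tanφ: φ̇ = rω(d cosθ + r)/(d² + r² + 2dr cosθ).
d² + r² + 2dr cosθ = |CA|² = 0.0226171 m²;  d cosθ + r = +0.10883 m.
|ω_lever| = |0.0692·12.27·+0.10883| / 0.0226171 = 4.0858 rad/s.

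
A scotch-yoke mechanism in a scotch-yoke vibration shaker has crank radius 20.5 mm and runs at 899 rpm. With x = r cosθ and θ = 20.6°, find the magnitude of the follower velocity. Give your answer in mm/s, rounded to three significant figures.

ω = 94.14 rad/s (from 899 rpm).
x = r cosθ ⇒ ẋ = −rω sinθ.
|v| = rω|sinθ| = 0.0205·94.14·|sin 20.6°| = 0.67903 m/s = 679.03 mm/s.

679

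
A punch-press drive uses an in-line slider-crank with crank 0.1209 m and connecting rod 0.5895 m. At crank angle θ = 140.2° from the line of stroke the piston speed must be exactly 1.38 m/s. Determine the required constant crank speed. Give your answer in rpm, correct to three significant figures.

For an in-line slider-crank, |v_piston| = rω|sinθ|·[1 + r cosθ/√(L² − r² sin²θ)].
With r = 0.1209 m, L = 0.5895 m, θ = 140.2°: the bracketed kinematic factor |dx/dθ| = 0.065089 m.
ω = v/|dx/dθ| = 1.38/0.065089 = 21.202 rad/s.
N = 60ω/(2π) = 202.46 rpm.

202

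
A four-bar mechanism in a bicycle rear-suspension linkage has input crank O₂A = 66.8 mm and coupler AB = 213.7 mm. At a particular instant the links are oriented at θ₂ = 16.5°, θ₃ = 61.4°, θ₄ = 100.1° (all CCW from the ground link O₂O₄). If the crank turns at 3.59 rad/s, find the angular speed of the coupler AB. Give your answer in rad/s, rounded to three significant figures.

ω₂ = 3.59 rad/s
Differentiating the loop-closure r₂e^{iθ₂}+r₃e^{iθ₃}=r₁+r₄e^{iθ₄} gives r₂ω₂e^{iθ₂}+r₃ω₃e^{iθ₃}=r₄ω₄e^{iθ₄}.
Eliminating the other unknown: ω₃ = r₂ω₂ sin(θ₄−θ₂) / [r₃ sin(θ₃−θ₄)].
Numerator sine = +0.99377; denominator sine = -0.62524.
Result = 0.0668·3.59·(+0.99377) / (0.2137·(-0.62524)) = -1.7836 rad/s; magnitude 1.7836 rad/s.

1.78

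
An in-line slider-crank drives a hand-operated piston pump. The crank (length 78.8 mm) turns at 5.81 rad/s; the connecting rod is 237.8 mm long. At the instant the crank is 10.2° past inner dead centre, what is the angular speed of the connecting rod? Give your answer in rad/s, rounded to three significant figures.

1.90

ω = 5.81 rad/s
The rod makes angle φ with the slider axis where L sinφ = r sinθ; differentiating, L cosφ·φ̇ = r ω cosθ.
L cosφ = √(L² − r² sin²θ) = 0.23739 m.
|ω_rod| = r ω |cosθ| / √(L² − r² sin²θ) = 0.0788·5.81·0.98420/0.23739 = 1.8981 rad/s.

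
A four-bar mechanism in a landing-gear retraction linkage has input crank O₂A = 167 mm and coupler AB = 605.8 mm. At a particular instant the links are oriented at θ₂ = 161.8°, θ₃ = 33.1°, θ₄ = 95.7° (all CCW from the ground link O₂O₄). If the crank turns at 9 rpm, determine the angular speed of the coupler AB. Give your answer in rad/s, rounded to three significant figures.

0.268

ω₂ = 0.9425 rad/s (from 9 rpm).
Differentiating the loop-closure r₂e^{iθ₂}+r₃e^{iθ₃}=r₁+r₄e^{iθ₄} gives r₂ω₂e^{iθ₂}+r₃ω₃e^{iθ₃}=r₄ω₄e^{iθ₄}.
Eliminating the other unknown: ω₃ = r₂ω₂ sin(θ₄−θ₂) / [r₃ sin(θ₃−θ₄)].
Numerator sine = -0.91425; denominator sine = -0.88782.
Result = 0.167·0.9425·(-0.91425) / (0.6058·(-0.88782)) = +0.26755 rad/s; magnitude 0.26755 rad/s.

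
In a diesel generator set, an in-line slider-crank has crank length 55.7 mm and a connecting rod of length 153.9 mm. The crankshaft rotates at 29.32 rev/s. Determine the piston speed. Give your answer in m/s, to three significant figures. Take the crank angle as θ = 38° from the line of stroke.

ω = 2π·29.3 = 184.2 rad/s
For an in-line slider-crank, x = r cosθ + √(L² − r² sin²θ), so v = −rω sinθ·[1 + r cosθ/√(L² − r² sin²θ)].
With r = 0.0557 m, L = 0.1539 m, θ = 38°: √(L² − r² sin²θ) = 0.15003 m.
v = −0.0557·184.2·0.61566·[1 + 0.0557·0.78801/0.15003] = -8.1656 m/s.
|v| = 8.1656 m/s.

8.17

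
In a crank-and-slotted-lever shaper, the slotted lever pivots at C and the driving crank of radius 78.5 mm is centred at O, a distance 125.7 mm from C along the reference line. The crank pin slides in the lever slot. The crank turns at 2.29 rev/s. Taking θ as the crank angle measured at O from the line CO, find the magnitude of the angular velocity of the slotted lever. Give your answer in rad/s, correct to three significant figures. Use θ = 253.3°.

ω = 14.39 rad/s (from 2.29 rev/s).
Crank pin A relative to C: A = (d + r cosθ, r sinθ); lever angle φ = atan2(r sinθ, d + r cosθ).
Differentiating tanφ: φ̇ = rω(d cosθ + r)/(d² + r² + 2dr cosθ).
d² + r² + 2dr cosθ = |CA|² = 0.0162917 m²;  d cosθ + r = +0.042379 m.
|ω_lever| = |0.0785·14.39·+0.042379| / 0.0162917 = 2.9381 rad/s.

2.94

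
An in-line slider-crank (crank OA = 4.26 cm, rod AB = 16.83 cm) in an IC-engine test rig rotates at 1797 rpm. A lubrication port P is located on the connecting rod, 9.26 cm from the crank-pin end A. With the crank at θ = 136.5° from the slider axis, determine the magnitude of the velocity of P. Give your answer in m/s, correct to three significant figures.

ω = 188.2 rad/s.  Crank-pin speed |V_A| = rω = 8.0165 m/s, perpendicular to OA.
Rod angle: sinφ = −(r/L) sinθ ⇒ φ = -10.034°; ω_rod = −rω cosθ/√(L²−r²sin²θ) = +35.088 rad/s.
V_P = V_A + ω_rod × AP, with AP = 0.0926 m along the rod.
Components: V_Px = −rω sinθ − a·ω_rod·sinφ = -4.9521 m/s;  V_Py = rω cosθ + a·ω_rod·cosφ = -2.6155 m/s.
|V_P| = √(V_Px² + V_Py²) = 5.6004 m/s.

5.60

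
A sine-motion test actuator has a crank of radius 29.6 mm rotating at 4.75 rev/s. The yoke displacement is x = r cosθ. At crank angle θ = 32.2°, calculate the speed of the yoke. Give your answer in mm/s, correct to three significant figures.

471

ω = 29.85 rad/s (from 4.75 rev/s).
x = r cosθ ⇒ ẋ = −rω sinθ.
|v| = rω|sinθ| = 0.0296·29.85·|sin 32.2°| = 0.47075 m/s = 470.75 mm/s.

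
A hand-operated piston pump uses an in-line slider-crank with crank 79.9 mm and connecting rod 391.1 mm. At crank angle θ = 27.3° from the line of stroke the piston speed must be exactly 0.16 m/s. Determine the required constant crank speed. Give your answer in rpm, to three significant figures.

35.3

For an in-line slider-crank, |v_piston| = rω|sinθ|·[1 + r cosθ/√(L² − r² sin²θ)].
With r = 0.0799 m, L = 0.3911 m, θ = 27.3°: the bracketed kinematic factor |dx/dθ| = 0.043328 m.
ω = v/|dx/dθ| = 0.16/0.043328 = 3.6927 rad/s.
N = 60ω/(2π) = 35.263 rpm.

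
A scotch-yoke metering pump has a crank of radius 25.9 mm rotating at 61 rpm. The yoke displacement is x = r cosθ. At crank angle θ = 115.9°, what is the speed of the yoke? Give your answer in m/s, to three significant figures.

0.149

ω = 6.388 rad/s (from 61 rpm).
x = r cosθ ⇒ ẋ = −rω sinθ.
|v| = rω|sinθ| = 0.0259·6.388·|sin 115.9°| = 0.14883 m/s.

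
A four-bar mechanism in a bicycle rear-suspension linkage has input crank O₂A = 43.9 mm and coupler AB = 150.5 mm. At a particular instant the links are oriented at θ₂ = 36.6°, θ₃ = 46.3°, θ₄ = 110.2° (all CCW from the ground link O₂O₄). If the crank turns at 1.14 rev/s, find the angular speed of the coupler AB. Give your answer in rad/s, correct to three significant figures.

ω₂ = 7.163 rad/s (from 1.14 rev/s).
Differentiating the loop-closure r₂e^{iθ₂}+r₃e^{iθ₃}=r₁+r₄e^{iθ₄} gives r₂ω₂e^{iθ₂}+r₃ω₃e^{iθ₃}=r₄ω₄e^{iθ₄}.
Eliminating the other unknown: ω₃ = r₂ω₂ sin(θ₄−θ₂) / [r₃ sin(θ₃−θ₄)].
Numerator sine = +0.95931; denominator sine = -0.89803.
Result = 0.0439·7.163·(+0.95931) / (0.1505·(-0.89803)) = -2.2319 rad/s; magnitude 2.2319 rad/s.

2.23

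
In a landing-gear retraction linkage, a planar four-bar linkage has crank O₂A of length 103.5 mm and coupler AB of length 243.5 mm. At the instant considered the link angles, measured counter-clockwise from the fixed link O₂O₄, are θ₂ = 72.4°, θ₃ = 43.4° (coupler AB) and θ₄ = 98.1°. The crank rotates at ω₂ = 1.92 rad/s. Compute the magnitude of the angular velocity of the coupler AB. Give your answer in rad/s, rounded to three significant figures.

0.434

ω₂ = 1.92 rad/s
Differentiating the loop-closure r₂e^{iθ₂}+r₃e^{iθ₃}=r₁+r₄e^{iθ₄} gives r₂ω₂e^{iθ₂}+r₃ω₃e^{iθ₃}=r₄ω₄e^{iθ₄}.
Eliminating the other unknown: ω₃ = r₂ω₂ sin(θ₄−θ₂) / [r₃ sin(θ₃−θ₄)].
Numerator sine = +0.43366; denominator sine = -0.81614.
Result = 0.1035·1.92·(+0.43366) / (0.2435·(-0.81614)) = -0.43364 rad/s; magnitude 0.43364 rad/s.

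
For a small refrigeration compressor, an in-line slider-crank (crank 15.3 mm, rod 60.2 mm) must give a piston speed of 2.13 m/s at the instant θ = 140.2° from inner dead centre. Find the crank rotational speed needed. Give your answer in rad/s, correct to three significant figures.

271

For an in-line slider-crank, |v_piston| = rω|sinθ|·[1 + r cosθ/√(L² − r² sin²θ)].
With r = 0.0153 m, L = 0.0602 m, θ = 140.2°: the bracketed kinematic factor |dx/dθ| = 0.0078555 m.
ω = v/|dx/dθ| = 2.13/0.0078555 = 271.15 rad/s.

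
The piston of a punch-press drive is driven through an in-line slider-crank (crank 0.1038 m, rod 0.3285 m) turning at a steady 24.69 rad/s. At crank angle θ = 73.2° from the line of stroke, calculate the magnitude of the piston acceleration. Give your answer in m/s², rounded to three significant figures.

0.993

ω = 24.69 rad/s
x(θ) = r cosθ + √(L² − r² sin²θ); with ω constant, a = ω²·d²x/dθ².
d²x/dθ² = −r cosθ − r²(cos2θ)/√u − r⁴ sin²2θ/(4u^{3/2}),  u = L² − r² sin²θ = 0.0980379 m².
Substituting r = 0.1038 m, L = 0.3285 m, θ = 73.2°: d²x/dθ² = -0.0016294 m.
a = ω²·d²x/dθ² = (24.69)²·(-0.0016294) = -0.99325 m/s²;  |a| = 0.99325 m/s².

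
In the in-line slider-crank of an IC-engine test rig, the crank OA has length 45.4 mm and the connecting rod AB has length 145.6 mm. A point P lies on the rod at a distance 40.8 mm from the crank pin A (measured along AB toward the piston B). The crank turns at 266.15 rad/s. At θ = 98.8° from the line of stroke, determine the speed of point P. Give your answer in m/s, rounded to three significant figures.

ω = 266.1 rad/s.  Crank-pin speed |V_A| = rω = 12.083 m/s, perpendicular to OA.
Rod angle: sinφ = −(r/L) sinθ ⇒ φ = -17.947°; ω_rod = −rω cosθ/√(L²−r²sin²θ) = +13.346 rad/s.
V_P = V_A + ω_rod × AP, with AP = 0.0408 m along the rod.
Components: V_Px = −rω sinθ − a·ω_rod·sinφ = -11.773 m/s;  V_Py = rω cosθ + a·ω_rod·cosφ = -1.3306 m/s.
|V_P| = √(V_Px² + V_Py²) = 11.848 m/s.

11.8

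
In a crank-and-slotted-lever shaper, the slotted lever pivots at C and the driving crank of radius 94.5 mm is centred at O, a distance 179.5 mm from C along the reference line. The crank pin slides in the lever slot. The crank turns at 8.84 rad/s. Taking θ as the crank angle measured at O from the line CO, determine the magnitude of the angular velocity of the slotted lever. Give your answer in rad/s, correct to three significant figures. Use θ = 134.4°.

1.49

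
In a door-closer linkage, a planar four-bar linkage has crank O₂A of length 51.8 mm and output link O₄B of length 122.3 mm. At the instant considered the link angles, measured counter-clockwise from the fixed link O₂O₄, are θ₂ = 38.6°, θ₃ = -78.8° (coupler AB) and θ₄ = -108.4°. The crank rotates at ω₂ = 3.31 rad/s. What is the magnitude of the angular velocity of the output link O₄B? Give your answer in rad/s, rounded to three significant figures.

2.52

ω₂ = 3.31 rad/s
Differentiating the loop-closure r₂e^{iθ₂}+r₃e^{iθ₃}=r₁+r₄e^{iθ₄} gives r₂ω₂e^{iθ₂}+r₃ω₃e^{iθ₃}=r₄ω₄e^{iθ₄}.
Eliminating the other unknown: ω₄ = r₂ω₂ sin(θ₂−θ₃) / [r₄ sin(θ₄−θ₃)].
Numerator sine = +0.88782; denominator sine = -0.49394.
Result = 0.0518·3.31·(+0.88782) / (0.1223·(-0.49394)) = -2.5199 rad/s; magnitude 2.5199 rad/s.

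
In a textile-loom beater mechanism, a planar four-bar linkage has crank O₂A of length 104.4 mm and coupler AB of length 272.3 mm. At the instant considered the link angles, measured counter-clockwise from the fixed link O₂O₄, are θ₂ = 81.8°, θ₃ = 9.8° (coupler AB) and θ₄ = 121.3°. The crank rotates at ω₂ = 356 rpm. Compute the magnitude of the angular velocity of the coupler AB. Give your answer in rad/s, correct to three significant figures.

ω₂ = 37.28 rad/s (from 356 rpm).
Differentiating the loop-closure r₂e^{iθ₂}+r₃e^{iθ₃}=r₁+r₄e^{iθ₄} gives r₂ω₂e^{iθ₂}+r₃ω₃e^{iθ₃}=r₄ω₄e^{iθ₄}.
Eliminating the other unknown: ω₃ = r₂ω₂ sin(θ₄−θ₂) / [r₃ sin(θ₃−θ₄)].
Numerator sine = +0.63608; denominator sine = -0.93042.
Result = 0.1044·37.28·(+0.63608) / (0.2723·(-0.93042)) = -9.7716 rad/s; magnitude 9.7716 rad/s.

9.77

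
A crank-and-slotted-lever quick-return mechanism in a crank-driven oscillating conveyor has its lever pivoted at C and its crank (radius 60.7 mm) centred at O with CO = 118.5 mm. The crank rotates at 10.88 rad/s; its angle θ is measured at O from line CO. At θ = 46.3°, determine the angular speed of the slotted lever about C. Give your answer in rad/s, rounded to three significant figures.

3.40

ω = 10.88 rad/s
Crank pin A relative to C: A = (d + r cosθ, r sinθ); lever angle φ = atan2(r sinθ, d + r cosθ).
Differentiating tanφ: φ̇ = rω(d cosθ + r)/(d² + r² + 2dr cosθ).
d² + r² + 2dr cosθ = |CA|² = 0.0276657 m²;  d cosθ + r = +0.14257 m.
|ω_lever| = |0.0607·10.88·+0.14257| / 0.0276657 = 3.4033 rad/s.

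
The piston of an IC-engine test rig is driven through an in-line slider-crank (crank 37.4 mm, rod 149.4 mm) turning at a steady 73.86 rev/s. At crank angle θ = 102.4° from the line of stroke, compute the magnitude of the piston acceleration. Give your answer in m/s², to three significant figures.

3610

ω = 2π·73.9 = 464.1 rad/s
x(θ) = r cosθ + √(L² − r² sin²θ); with ω constant, a = ω²·d²x/dθ².
d²x/dθ² = −r cosθ − r²(cos2θ)/√u − r⁴ sin²2θ/(4u^{3/2}),  u = L² − r² sin²θ = 0.0209861 m².
Substituting r = 0.0374 m, L = 0.1494 m, θ = 102.4°: d²x/dθ² = +0.016768 m.
a = ω²·d²x/dθ² = (464.1)²·(+0.016768) = +3611.2 m/s²;  |a| = 3611.2 m/s².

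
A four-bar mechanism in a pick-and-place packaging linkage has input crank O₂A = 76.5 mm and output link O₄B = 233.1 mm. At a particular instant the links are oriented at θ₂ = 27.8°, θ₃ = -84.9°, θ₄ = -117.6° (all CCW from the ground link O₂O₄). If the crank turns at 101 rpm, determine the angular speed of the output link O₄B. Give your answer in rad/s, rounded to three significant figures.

5.93

ω₂ = 10.58 rad/s (from 101 rpm).
Differentiating the loop-closure r₂e^{iθ₂}+r₃e^{iθ₃}=r₁+r₄e^{iθ₄} gives r₂ω₂e^{iθ₂}+r₃ω₃e^{iθ₃}=r₄ω₄e^{iθ₄}.
Eliminating the other unknown: ω₄ = r₂ω₂ sin(θ₂−θ₃) / [r₄ sin(θ₄−θ₃)].
Numerator sine = +0.92254; denominator sine = -0.54024.
Result = 0.0765·10.58·(+0.92254) / (0.2331·(-0.54024)) = -5.9274 rad/s; magnitude 5.9274 rad/s.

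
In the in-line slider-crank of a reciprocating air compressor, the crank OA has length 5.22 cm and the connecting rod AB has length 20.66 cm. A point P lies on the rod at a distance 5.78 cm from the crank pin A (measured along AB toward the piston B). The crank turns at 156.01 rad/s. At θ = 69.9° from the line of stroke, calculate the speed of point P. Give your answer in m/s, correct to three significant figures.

8.09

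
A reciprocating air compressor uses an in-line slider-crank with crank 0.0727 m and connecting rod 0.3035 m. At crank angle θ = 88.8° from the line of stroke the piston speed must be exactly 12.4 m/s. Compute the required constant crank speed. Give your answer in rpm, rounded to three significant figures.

1620

For an in-line slider-crank, |v_piston| = rω|sinθ|·[1 + r cosθ/√(L² − r² sin²θ)].
With r = 0.0727 m, L = 0.3035 m, θ = 88.8°: the bracketed kinematic factor |dx/dθ| = 0.07306 m.
ω = v/|dx/dθ| = 12.4/0.07306 = 169.72 rad/s.
N = 60ω/(2π) = 1620.7 rpm.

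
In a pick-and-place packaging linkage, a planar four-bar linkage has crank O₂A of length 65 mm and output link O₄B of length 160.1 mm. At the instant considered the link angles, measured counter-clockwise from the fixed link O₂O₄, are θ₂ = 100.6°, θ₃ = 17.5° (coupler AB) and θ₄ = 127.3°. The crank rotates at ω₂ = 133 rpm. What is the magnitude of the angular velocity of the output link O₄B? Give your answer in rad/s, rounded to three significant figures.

ω₂ = 13.93 rad/s (from 133 rpm).
Differentiating the loop-closure r₂e^{iθ₂}+r₃e^{iθ₃}=r₁+r₄e^{iθ₄} gives r₂ω₂e^{iθ₂}+r₃ω₃e^{iθ₃}=r₄ω₄e^{iθ₄}.
Eliminating the other unknown: ω₄ = r₂ω₂ sin(θ₂−θ₃) / [r₄ sin(θ₄−θ₃)].
Numerator sine = +0.99276; denominator sine = +0.94088.
Result = 0.065·13.93·(+0.99276) / (0.1601·(+0.94088)) = +5.9664 rad/s; magnitude 5.9664 rad/s.

5.97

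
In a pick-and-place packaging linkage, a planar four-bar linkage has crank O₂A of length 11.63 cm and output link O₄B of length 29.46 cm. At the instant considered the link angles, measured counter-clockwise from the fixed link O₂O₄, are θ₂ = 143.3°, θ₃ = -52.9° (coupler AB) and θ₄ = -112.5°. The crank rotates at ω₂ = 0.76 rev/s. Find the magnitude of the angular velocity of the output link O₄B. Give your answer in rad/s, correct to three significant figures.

0.610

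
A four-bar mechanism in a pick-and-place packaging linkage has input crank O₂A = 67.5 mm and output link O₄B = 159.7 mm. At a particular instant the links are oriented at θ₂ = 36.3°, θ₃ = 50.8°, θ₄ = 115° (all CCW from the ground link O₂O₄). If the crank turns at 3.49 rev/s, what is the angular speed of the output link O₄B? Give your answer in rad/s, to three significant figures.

ω₂ = 21.93 rad/s (from 3.49 rev/s).
Differentiating the loop-closure r₂e^{iθ₂}+r₃e^{iθ₃}=r₁+r₄e^{iθ₄} gives r₂ω₂e^{iθ₂}+r₃ω₃e^{iθ₃}=r₄ω₄e^{iθ₄}.
Eliminating the other unknown: ω₄ = r₂ω₂ sin(θ₂−θ₃) / [r₄ sin(θ₄−θ₃)].
Numerator sine = -0.25038; denominator sine = +0.90032.
Result = 0.0675·21.93·(-0.25038) / (0.1597·(+0.90032)) = -2.5776 rad/s; magnitude 2.5776 rad/s.

2.58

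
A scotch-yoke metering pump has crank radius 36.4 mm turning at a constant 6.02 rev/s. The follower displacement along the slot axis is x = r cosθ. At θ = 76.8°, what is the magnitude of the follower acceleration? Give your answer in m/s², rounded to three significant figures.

11.9

ω = 37.82 rad/s (from 6.02 rev/s).
x = r cosθ ⇒ ẍ = −rω² cosθ (ω constant).
|a| = rω²|cosθ| = 0.0364·(37.82)²·|cos 76.8°| = 11.892 m/s².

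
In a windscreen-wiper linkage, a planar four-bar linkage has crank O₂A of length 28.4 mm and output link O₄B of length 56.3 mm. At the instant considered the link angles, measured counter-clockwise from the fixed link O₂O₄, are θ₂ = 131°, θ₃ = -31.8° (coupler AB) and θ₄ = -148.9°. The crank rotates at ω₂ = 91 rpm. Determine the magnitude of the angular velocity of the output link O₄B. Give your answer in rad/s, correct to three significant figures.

1.60

ω₂ = 9.529 rad/s (from 91 rpm).
Differentiating the loop-closure r₂e^{iθ₂}+r₃e^{iθ₃}=r₁+r₄e^{iθ₄} gives r₂ω₂e^{iθ₂}+r₃ω₃e^{iθ₃}=r₄ω₄e^{iθ₄}.
Eliminating the other unknown: ω₄ = r₂ω₂ sin(θ₂−θ₃) / [r₄ sin(θ₄−θ₃)].
Numerator sine = +0.29571; denominator sine = -0.89021.
Result = 0.0284·9.529·(+0.29571) / (0.0563·(-0.89021)) = -1.5968 rad/s; magnitude 1.5968 rad/s.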